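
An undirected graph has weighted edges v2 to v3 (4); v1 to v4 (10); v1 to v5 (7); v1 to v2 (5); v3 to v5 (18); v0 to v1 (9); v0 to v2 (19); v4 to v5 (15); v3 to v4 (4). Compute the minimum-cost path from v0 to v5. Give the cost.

16

A few of the v0→v5 routes:
v0-v1-v4-v5: 9 + 10 + 15 = 34
v0-v1-v5: 9 + 7 = 16
v0-v2-v1-v5: 19 + 5 + 7 = 31
Shortest: 16.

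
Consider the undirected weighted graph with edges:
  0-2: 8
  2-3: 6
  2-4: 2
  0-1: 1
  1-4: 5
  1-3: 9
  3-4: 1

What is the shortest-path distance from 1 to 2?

7

Routes from 1 to 2:
1-4-2: 5 + 2 = 7
1-4-3-2: 5 + 1 + 6 = 12
1-3-2: 9 + 6 = 15
1-3-4-2: 9 + 1 + 2 = 12
1-0-2: 1 + 8 = 9
Shortest: 7.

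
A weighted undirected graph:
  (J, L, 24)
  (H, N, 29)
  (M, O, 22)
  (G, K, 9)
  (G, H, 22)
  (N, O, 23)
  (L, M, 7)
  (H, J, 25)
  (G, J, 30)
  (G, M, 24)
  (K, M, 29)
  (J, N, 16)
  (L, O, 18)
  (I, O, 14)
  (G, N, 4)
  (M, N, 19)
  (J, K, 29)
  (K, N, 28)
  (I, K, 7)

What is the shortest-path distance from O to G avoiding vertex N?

30

A few of the O→G routes:
O - I - K - G: 14 + 7 + 9 = 30
O - L - M - K - G: 18 + 7 + 29 + 9 = 63
O - L - J - G: 18 + 24 + 30 = 72
O - M - G: 22 + 24 = 46
O - L - M - G: 18 + 7 + 24 = 49
O - M - K - G: 22 + 29 + 9 = 60
Shortest: 30.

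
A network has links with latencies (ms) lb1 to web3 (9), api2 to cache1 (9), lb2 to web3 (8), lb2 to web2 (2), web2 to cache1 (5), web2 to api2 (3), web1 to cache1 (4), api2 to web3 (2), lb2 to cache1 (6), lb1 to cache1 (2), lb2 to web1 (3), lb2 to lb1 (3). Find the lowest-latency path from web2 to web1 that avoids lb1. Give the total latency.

5

Checking several routes:
web2 → api2 → cache1 → web1: 3 + 9 + 4 = 16
web2 → api2 → web3 → lb2 → web1: 3 + 2 + 8 + 3 = 16
web2 → cache1 → lb2 → web1: 5 + 6 + 3 = 14
web2 → cache1 → web1: 5 + 4 = 9
web2 → lb2 → web1: 2 + 3 = 5
web2 → lb2 → cache1 → web1: 2 + 6 + 4 = 12
Best route has total 5 ms.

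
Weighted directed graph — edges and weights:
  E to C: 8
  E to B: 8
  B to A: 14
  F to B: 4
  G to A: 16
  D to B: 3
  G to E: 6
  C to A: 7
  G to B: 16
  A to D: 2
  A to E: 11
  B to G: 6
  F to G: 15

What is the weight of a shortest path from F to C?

Comparing a few candidate routes:
F - G - E - C: 15 + 6 + 8 = 29
F - B - G - E - C: 4 + 6 + 6 + 8 = 24
F - B - A - E - C: 4 + 14 + 11 + 8 = 37
Best route has total 24.

24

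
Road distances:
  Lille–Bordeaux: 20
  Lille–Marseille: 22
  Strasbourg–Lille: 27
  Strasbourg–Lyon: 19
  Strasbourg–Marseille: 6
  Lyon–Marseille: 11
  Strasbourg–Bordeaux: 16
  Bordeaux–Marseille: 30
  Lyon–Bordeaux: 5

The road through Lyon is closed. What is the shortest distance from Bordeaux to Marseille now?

Checking several routes:
Bordeaux → Strasbourg → Marseille: 16 + 6 = 22
Bordeaux → Lille → Marseille: 20 + 22 = 42
Bordeaux → Marseille: 30
The minimum is 22.

22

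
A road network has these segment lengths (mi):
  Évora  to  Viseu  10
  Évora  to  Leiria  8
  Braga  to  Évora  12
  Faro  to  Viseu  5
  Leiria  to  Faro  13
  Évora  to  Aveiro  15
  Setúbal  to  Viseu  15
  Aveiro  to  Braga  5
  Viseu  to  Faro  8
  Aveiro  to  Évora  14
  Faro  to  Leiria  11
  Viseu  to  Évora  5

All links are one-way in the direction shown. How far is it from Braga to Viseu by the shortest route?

Candidate routes:
Braga -> Évora -> Leiria -> Faro -> Viseu: 12 + 8 + 13 + 5 = 38
Braga -> Évora -> Viseu: 12 + 10 = 22
Best route has total 22 mi.

22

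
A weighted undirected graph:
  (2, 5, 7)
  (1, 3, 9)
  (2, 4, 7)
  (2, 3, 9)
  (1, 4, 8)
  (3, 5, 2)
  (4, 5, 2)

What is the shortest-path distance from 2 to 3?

A few of the 2→3 routes:
2 → 3: 9
2 → 5 → 3: 7 + 2 = 9
2 → 4 → 5 → 3: 7 + 2 + 2 = 11
The minimum is 9.

9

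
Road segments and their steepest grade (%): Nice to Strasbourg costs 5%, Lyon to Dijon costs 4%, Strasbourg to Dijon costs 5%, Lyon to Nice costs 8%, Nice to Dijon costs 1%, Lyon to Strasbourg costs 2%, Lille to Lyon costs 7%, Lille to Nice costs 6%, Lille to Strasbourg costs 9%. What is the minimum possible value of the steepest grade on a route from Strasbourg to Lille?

Checking several routes:
Strasbourg→Dijon→Nice→Lille: max(5, 1, 6) = 6
Strasbourg→Lyon→Lille: max(2, 7) = 7
Strasbourg→Dijon→Lyon→Lille: max(5, 4, 7) = 7
Strasbourg→Nice→Lille: max(5, 6) = 6
Strasbourg→Lyon→Dijon→Nice→Lille: max(2, 4, 1, 6) = 6
Strasbourg→Nice→Dijon→Lyon→Lille: max(5, 1, 4, 7) = 7
Smallest bottleneck: 6%.

6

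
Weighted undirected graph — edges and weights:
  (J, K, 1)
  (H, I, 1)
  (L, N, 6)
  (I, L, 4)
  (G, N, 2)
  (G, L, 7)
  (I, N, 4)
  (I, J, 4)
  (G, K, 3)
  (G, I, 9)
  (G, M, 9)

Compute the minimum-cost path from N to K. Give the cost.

A few of the N→K routes:
N-I-J-K: 4 + 4 + 1 = 9
N-L-G-K: 6 + 7 + 3 = 16
N-G-I-J-K: 2 + 9 + 4 + 1 = 16
N-L-I-J-K: 6 + 4 + 4 + 1 = 15
N-I-G-K: 4 + 9 + 3 = 16
N-G-K: 2 + 3 = 5
Shortest: 5.

5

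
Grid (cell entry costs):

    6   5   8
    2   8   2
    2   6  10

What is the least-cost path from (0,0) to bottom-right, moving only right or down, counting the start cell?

Take (0,0) → (1,0) → (2,0) → (2,1) → (2,2) for a total of 6 + 2 + 2 + 6 + 10 = 26.

26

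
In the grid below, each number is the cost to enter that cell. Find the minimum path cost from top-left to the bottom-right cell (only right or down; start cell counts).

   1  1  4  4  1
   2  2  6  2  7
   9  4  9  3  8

Path r0c0 r0c1 r0c2 r0c3 r1c3 r2c3 r2c4: 1 + 1 + 4 + 4 + 2 + 3 + 8 = 23.

23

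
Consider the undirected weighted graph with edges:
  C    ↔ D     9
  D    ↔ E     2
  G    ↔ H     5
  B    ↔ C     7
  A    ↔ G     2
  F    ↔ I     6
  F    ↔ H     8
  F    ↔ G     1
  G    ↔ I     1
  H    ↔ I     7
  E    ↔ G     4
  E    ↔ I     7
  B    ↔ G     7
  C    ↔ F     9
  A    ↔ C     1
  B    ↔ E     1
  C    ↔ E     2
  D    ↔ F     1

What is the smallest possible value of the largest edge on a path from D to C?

A few of the D→C routes:
D→F→G→A→C: max(1, 1, 2, 1) = 2
D→F→I→G→A→C: max(1, 6, 1, 2, 1) = 6
D→E→G→A→C: max(2, 4, 2, 1) = 4
D→F→G→E→C: max(1, 1, 4, 2) = 4
D→E→C: max(2, 2) = 2
D→F→I→G→E→C: max(1, 6, 1, 4, 2) = 6
Smallest bottleneck: 2.

2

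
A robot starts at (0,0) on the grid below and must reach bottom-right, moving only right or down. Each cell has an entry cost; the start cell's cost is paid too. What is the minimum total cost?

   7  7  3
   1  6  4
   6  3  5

Best path: [0,0]→[1,0]→[1,1]→[2,1]→[2,2]
Cost: 7 + 1 + 6 + 3 + 5 = 22

22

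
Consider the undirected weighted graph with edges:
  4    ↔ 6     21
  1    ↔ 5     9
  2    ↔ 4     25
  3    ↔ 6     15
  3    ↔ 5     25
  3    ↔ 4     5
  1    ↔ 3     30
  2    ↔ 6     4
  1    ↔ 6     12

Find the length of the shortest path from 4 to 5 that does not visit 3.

Candidate routes:
4 -> 2 -> 6 -> 1 -> 5: 25 + 4 + 12 + 9 = 50
4 -> 6 -> 1 -> 5: 21 + 12 + 9 = 42
The minimum is 42.

42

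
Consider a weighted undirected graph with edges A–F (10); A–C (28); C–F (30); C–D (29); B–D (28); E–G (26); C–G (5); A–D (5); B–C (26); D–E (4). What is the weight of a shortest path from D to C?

29

Candidate routes:
D - A - C: 5 + 28 = 33
D - B - C: 28 + 26 = 54
D - A - F - C: 5 + 10 + 30 = 45
D - C: 29
D - E - G - C: 4 + 26 + 5 = 35
Shortest: 29.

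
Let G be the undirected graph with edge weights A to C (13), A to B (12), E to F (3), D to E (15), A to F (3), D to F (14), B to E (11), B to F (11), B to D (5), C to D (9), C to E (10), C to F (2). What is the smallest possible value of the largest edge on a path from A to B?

Some routes from A to B:
A → F → E → C → D → B: max(3, 3, 10, 9, 5) = 10
A → F → C → E → B: max(3, 2, 10, 11) = 11
A → F → C → D → B: max(3, 2, 9, 5) = 9
A → F → E → B: max(3, 3, 11) = 11
A → F → B: max(3, 11) = 11
Smallest bottleneck: 9.

9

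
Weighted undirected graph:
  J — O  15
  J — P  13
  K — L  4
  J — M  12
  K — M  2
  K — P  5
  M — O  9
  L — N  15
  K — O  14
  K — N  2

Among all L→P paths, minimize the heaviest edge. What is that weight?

5

Comparing a few candidate routes:
L-K-P: max(4, 5) = 5
L-K-O-M-J-P: max(4, 14, 9, 12, 13) = 14
L-K-M-J-P: max(4, 2, 12, 13) = 13
L-K-O-J-P: max(4, 14, 15, 13) = 15
The minimum achievable maximum is 5.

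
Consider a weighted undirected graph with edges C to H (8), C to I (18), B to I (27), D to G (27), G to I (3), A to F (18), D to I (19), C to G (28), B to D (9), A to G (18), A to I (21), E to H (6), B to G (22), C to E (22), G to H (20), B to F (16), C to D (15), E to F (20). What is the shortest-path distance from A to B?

34

Comparing a few candidate routes:
A → I → G → B: 21 + 3 + 22 = 46
A → G → B: 18 + 22 = 40
A → F → B: 18 + 16 = 34
The minimum is 34.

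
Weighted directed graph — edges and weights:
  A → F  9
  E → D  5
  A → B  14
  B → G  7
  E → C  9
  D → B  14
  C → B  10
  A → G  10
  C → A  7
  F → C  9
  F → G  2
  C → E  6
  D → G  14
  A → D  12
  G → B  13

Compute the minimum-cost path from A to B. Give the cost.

Some routes from A to B:
A-D-G-B: 12 + 14 + 13 = 39
A-B: 14
A-G-B: 10 + 13 = 23
A-F-G-B: 9 + 2 + 13 = 24
A-F-C-B: 9 + 9 + 10 = 28
A-D-B: 12 + 14 = 26
Best route has total 14.

14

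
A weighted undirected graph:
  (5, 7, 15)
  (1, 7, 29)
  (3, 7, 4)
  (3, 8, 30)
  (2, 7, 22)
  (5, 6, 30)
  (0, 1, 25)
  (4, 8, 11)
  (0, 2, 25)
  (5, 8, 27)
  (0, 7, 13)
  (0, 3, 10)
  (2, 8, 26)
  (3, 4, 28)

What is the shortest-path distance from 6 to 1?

Comparing a few candidate routes:
6→5→7→1: 30 + 15 + 29 = 74
6→5→7→3→0→1: 30 + 15 + 4 + 10 + 25 = 84
6→5→7→2→0→1: 30 + 15 + 22 + 25 + 25 = 117
6→5→7→0→1: 30 + 15 + 13 + 25 = 83
6→5→8→3→7→1: 30 + 27 + 30 + 4 + 29 = 120
The minimum is 74.

74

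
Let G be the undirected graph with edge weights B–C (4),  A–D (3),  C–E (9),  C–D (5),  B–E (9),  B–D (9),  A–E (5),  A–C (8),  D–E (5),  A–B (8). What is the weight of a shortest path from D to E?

Checking several routes:
D - E: 5
D - A - E: 3 + 5 = 8
D - C - E: 5 + 9 = 14
Best route has total 5.

5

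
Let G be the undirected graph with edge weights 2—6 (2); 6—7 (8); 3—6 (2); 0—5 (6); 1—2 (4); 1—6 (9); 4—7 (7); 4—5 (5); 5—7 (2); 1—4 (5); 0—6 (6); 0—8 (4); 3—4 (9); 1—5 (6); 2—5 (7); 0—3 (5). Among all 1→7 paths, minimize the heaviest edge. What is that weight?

Checking several routes:
1 -> 5 -> 4 -> 7: max(6, 5, 7) = 7
1 -> 4 -> 7: max(5, 7) = 7
1 -> 2 -> 6 -> 0 -> 5 -> 7: max(4, 2, 6, 6, 2) = 6
1 -> 5 -> 7: max(6, 2) = 6
1 -> 4 -> 5 -> 7: max(5, 5, 2) = 5
1 -> 2 -> 6 -> 3 -> 0 -> 5 -> 7: max(4, 2, 2, 5, 6, 2) = 6
Smallest bottleneck: 5.

5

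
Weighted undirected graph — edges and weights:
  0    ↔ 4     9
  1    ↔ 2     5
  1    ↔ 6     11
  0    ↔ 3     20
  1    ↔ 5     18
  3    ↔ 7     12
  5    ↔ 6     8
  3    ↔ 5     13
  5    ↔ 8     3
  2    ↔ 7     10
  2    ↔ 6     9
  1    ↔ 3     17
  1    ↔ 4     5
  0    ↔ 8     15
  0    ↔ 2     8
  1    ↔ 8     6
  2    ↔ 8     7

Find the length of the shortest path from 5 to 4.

Some routes from 5 to 4:
5 - 6 - 2 - 1 - 4: 8 + 9 + 5 + 5 = 27
5 - 8 - 2 - 1 - 4: 3 + 7 + 5 + 5 = 20
5 - 1 - 4: 18 + 5 = 23
5 - 8 - 0 - 4: 3 + 15 + 9 = 27
5 - 8 - 1 - 4: 3 + 6 + 5 = 14
5 - 6 - 1 - 4: 8 + 11 + 5 = 24
Shortest: 14.

14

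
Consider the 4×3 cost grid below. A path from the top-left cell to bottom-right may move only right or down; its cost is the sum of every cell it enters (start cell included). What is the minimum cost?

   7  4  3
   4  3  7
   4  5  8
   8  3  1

23

One optimal route is r0c0 -> r0c1 -> r1c1 -> r2c1 -> r3c1 -> r3c2.
Its cost is 7 + 4 + 3 + 5 + 3 + 1 = 23.
(Top row then right column would cost 30.)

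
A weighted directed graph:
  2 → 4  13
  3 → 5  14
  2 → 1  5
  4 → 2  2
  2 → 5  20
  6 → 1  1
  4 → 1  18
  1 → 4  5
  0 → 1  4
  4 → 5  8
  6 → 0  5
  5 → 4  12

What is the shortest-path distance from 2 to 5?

18

Candidate routes:
2 - 5: 20
2 - 1 - 4 - 5: 5 + 5 + 8 = 18
2 - 4 - 5: 13 + 8 = 21
Shortest: 18.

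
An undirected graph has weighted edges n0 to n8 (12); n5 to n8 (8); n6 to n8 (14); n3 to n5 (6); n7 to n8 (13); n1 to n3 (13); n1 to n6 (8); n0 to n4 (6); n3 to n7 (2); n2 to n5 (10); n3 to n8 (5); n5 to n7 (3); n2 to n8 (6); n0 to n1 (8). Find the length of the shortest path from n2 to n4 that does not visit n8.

Paths from n2 to n4 avoiding n8:
n2→n5→n3→n1→n0→n4: 10 + 6 + 13 + 8 + 6 = 43
n2→n5→n7→n3→n1→n0→n4: 10 + 3 + 2 + 13 + 8 + 6 = 42
Best route has total 42.

42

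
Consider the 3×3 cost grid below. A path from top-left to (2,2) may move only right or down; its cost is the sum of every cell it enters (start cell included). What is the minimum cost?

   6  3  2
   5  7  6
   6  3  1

Cheapest: [0,0] -> [0,1] -> [0,2] -> [1,2] -> [2,2]
  6 + 3 + 2 + 6 + 1 = 18

18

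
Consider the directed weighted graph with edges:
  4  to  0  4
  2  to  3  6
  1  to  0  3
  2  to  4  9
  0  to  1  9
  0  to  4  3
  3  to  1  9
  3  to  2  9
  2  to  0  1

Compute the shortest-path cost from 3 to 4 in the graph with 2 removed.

15

Routes from 3 to 4 avoiding 2:
3 -> 1 -> 0 -> 4: 9 + 3 + 3 = 15
Best route has total 15.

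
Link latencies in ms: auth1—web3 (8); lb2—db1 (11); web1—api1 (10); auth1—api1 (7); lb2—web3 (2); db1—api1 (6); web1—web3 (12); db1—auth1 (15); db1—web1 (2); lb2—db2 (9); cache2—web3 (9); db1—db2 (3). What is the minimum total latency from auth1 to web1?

15

A few of the auth1→web1 routes:
auth1 -> web3 -> lb2 -> db1 -> web1: 8 + 2 + 11 + 2 = 23
auth1 -> web3 -> lb2 -> db2 -> db1 -> web1: 8 + 2 + 9 + 3 + 2 = 24
auth1 -> api1 -> web1: 7 + 10 = 17
auth1 -> web3 -> web1: 8 + 12 = 20
auth1 -> db1 -> web1: 15 + 2 = 17
auth1 -> api1 -> db1 -> web1: 7 + 6 + 2 = 15
Shortest: 15 ms.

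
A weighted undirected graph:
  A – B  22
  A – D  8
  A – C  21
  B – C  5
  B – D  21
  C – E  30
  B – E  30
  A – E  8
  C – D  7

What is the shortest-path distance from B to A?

A few of the B→A routes:
B→D→A: 21 + 8 = 29
B→A: 22
B→C→D→A: 5 + 7 + 8 = 20
B→C→A: 5 + 21 = 26
Best route has total 20.

20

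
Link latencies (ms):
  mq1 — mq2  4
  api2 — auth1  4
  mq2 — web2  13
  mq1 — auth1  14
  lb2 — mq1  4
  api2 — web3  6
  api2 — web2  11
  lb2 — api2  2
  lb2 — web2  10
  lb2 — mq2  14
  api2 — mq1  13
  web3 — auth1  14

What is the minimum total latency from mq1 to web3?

Checking several routes:
mq1 → lb2 → api2 → web3: 4 + 2 + 6 = 12
mq1 → lb2 → api2 → auth1 → web3: 4 + 2 + 4 + 14 = 24
mq1 → api2 → web3: 13 + 6 = 19
mq1 → auth1 → api2 → web3: 14 + 4 + 6 = 24
Shortest: 12 ms.

12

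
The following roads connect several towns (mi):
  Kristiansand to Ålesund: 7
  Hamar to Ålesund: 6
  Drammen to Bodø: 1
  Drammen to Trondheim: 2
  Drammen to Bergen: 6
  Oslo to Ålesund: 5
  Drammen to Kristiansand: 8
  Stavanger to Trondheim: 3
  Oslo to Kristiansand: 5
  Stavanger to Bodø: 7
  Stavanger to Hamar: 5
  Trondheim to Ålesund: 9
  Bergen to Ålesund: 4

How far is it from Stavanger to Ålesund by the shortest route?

11

Checking several routes:
Stavanger → Trondheim → Ålesund: 3 + 9 = 12
Stavanger → Bodø → Drammen → Bergen → Ålesund: 7 + 1 + 6 + 4 = 18
Stavanger → Bodø → Drammen → Trondheim → Ålesund: 7 + 1 + 2 + 9 = 19
Stavanger → Trondheim → Drammen → Bergen → Ålesund: 3 + 2 + 6 + 4 = 15
Stavanger → Hamar → Ålesund: 5 + 6 = 11
Shortest: 11 mi.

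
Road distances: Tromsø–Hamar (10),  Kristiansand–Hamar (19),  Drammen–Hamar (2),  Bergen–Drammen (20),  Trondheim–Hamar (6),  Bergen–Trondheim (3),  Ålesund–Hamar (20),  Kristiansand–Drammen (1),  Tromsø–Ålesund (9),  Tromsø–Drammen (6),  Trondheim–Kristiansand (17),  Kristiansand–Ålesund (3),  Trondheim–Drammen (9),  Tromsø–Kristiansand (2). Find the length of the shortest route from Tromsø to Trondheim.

Some routes from Tromsø to Trondheim:
Tromsø→Hamar→Trondheim: 10 + 6 = 16
Tromsø→Drammen→Trondheim: 6 + 9 = 15
Tromsø→Kristiansand→Drammen→Trondheim: 2 + 1 + 9 = 12
Tromsø→Kristiansand→Drammen→Hamar→Trondheim: 2 + 1 + 2 + 6 = 11
Tromsø→Drammen→Hamar→Trondheim: 6 + 2 + 6 = 14
Tromsø→Kristiansand→Trondheim: 2 + 17 = 19
Best route has total 11.

11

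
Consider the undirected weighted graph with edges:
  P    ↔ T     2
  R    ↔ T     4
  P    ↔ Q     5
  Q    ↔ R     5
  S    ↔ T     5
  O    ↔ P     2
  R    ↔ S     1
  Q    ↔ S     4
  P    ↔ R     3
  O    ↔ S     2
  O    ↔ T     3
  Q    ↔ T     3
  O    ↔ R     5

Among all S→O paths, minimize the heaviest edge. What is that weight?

Comparing a few candidate routes:
S → O: max(2) = 2
S → R → P → T → O: max(1, 3, 2, 3) = 3
S → Q → T → O: max(4, 3, 3) = 4
S → R → T → O: max(1, 4, 3) = 4
S → R → P → O: max(1, 3, 2) = 3
S → R → T → P → O: max(1, 4, 2, 2) = 4
Smallest bottleneck: 2.

2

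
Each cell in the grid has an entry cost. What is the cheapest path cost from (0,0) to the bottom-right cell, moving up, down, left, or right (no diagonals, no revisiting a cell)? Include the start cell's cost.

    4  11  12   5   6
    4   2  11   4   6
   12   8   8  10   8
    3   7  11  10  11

Path r0c0→r1c0→r1c1→r1c2→r1c3→r1c4→r2c4→r3c4: 4 + 4 + 2 + 11 + 4 + 6 + 8 + 11 = 50.

50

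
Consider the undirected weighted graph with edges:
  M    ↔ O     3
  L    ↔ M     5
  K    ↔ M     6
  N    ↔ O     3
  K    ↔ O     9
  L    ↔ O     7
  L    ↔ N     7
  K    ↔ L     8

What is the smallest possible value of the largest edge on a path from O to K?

Checking several routes:
O -> L -> K: max(7, 8) = 8
O -> M -> K: max(3, 6) = 6
O -> M -> L -> K: max(3, 5, 8) = 8
O -> L -> M -> K: max(7, 5, 6) = 7
O -> N -> L -> M -> K: max(3, 7, 5, 6) = 7
O -> N -> L -> K: max(3, 7, 8) = 8
Smallest bottleneck: 6.

6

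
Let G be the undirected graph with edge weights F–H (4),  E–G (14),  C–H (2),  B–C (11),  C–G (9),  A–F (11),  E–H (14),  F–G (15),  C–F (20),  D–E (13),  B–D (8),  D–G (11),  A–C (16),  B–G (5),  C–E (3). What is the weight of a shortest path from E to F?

9

A few of the E→F routes:
E→C→F: 3 + 20 = 23
E→H→F: 14 + 4 = 18
E→C→H→F: 3 + 2 + 4 = 9
The minimum is 9.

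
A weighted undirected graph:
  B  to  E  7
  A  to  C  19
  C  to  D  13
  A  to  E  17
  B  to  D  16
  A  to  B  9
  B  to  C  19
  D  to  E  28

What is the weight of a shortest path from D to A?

25

Some routes from D to A:
D - B - A: 16 + 9 = 25
D - E - B - A: 28 + 7 + 9 = 44
D - B - E - A: 16 + 7 + 17 = 40
D - C - B - A: 13 + 19 + 9 = 41
D - C - A: 13 + 19 = 32
Shortest: 25.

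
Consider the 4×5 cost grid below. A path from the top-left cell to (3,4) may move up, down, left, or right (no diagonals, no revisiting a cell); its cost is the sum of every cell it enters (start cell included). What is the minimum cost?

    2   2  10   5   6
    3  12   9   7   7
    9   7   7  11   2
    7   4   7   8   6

40

Take (0,0)→(0,1)→(0,2)→(0,3)→(0,4)→(1,4)→(2,4)→(3,4) for a total of 2 + 2 + 10 + 5 + 6 + 7 + 2 + 6 = 40.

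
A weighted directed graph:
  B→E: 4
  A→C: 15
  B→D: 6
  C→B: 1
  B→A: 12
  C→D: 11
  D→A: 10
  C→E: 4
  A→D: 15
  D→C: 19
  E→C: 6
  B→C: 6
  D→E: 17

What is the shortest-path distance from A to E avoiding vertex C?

32

Paths from A to E avoiding C:
A - D - E: 15 + 17 = 32
Best route has total 32.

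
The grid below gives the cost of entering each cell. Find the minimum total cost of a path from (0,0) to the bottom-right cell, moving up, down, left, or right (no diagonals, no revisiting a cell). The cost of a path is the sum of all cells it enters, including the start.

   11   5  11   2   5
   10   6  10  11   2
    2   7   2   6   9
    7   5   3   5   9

48

Path r0c0 → r0c1 → r1c1 → r2c1 → r2c2 → r3c2 → r3c3 → r3c4: 11 + 5 + 6 + 7 + 2 + 3 + 5 + 9 = 48.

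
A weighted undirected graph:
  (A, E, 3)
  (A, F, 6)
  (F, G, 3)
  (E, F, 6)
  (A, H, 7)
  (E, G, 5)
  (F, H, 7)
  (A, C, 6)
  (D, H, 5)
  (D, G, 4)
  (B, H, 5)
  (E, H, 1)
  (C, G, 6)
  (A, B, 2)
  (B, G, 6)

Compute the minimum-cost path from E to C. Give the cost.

9

Some routes from E to C:
E -> H -> A -> C: 1 + 7 + 6 = 14
E -> A -> C: 3 + 6 = 9
E -> F -> G -> C: 6 + 3 + 6 = 15
E -> G -> C: 5 + 6 = 11
E -> H -> D -> G -> C: 1 + 5 + 4 + 6 = 16
E -> H -> B -> A -> C: 1 + 5 + 2 + 6 = 14
Shortest: 9.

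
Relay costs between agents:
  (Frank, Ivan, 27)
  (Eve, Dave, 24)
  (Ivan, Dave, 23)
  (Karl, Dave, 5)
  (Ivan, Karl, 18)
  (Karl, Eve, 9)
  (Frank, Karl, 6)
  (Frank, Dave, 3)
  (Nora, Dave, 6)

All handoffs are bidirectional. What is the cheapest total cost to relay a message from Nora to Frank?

A few of the Nora→Frank routes:
Nora → Dave → Eve → Karl → Frank: 6 + 24 + 9 + 6 = 45
Nora → Dave → Karl → Frank: 6 + 5 + 6 = 17
Nora → Dave → Frank: 6 + 3 = 9
Shortest: 9.

9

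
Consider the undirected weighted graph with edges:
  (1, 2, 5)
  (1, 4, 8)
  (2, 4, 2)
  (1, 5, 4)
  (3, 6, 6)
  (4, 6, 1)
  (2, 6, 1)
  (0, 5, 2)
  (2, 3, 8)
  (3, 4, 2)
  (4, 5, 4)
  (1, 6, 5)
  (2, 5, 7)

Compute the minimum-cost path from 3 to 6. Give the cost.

3

Some routes from 3 to 6:
3→2→4→6: 8 + 2 + 1 = 11
3→4→2→6: 2 + 2 + 1 = 5
3→4→6: 2 + 1 = 3
3→6: 6
3→2→6: 8 + 1 = 9
The minimum is 3.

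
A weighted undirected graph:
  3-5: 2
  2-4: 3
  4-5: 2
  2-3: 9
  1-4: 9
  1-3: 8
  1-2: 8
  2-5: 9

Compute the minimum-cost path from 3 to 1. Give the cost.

Comparing a few candidate routes:
3→5→4→1: 2 + 2 + 9 = 13
3→5→4→2→1: 2 + 2 + 3 + 8 = 15
3→2→1: 9 + 8 = 17
3→1: 8
Shortest: 8.

8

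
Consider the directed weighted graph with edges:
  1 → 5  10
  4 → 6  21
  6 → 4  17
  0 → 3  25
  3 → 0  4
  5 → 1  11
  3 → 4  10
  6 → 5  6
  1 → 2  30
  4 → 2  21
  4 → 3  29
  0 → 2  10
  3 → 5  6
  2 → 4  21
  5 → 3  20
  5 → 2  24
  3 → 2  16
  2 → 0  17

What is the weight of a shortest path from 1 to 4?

Comparing a few candidate routes:
1 - 2 - 4: 30 + 21 = 51
1 - 5 - 3 - 4: 10 + 20 + 10 = 40
1 - 5 - 2 - 4: 10 + 24 + 21 = 55
The minimum is 40.

40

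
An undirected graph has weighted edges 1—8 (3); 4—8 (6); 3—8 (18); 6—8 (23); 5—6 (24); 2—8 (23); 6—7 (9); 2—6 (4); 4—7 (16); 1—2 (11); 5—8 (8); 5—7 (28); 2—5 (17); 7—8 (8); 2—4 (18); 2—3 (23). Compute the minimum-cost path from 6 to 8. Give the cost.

17

Checking several routes:
6-2-8: 4 + 23 = 27
6-7-8: 9 + 8 = 17
6-2-1-8: 4 + 11 + 3 = 18
6-8: 23
6-2-4-8: 4 + 18 + 6 = 28
Shortest: 17.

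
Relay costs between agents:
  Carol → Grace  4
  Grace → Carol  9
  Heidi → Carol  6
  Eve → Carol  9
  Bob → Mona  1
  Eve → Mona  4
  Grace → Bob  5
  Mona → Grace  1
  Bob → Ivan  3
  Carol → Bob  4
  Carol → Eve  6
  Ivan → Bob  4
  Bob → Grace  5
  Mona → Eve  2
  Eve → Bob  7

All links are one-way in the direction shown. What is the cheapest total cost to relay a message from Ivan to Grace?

Routes from Ivan to Grace:
Ivan-Bob-Mona-Grace: 4 + 1 + 1 = 6
Ivan-Bob-Mona-Eve-Carol-Grace: 4 + 1 + 2 + 9 + 4 = 20
Ivan-Bob-Grace: 4 + 5 = 9
The minimum is 6.

6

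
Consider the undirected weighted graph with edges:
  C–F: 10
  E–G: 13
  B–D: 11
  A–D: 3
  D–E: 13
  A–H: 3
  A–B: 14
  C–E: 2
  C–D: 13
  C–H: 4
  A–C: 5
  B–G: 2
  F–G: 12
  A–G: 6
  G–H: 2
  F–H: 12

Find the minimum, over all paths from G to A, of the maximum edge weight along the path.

A few of the G→A routes:
G→B→D→A: max(2, 11, 3) = 11
G→H→C→A: max(2, 4, 5) = 5
G→H→A: max(2, 3) = 3
G→A: max(6) = 6
The minimum achievable maximum is 3.

3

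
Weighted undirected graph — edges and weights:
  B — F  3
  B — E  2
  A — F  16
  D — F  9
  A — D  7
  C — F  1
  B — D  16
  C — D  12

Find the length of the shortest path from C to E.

6

Routes from C to E:
C → D → A → F → B → E: 12 + 7 + 16 + 3 + 2 = 40
C → D → B → E: 12 + 16 + 2 = 30
C → F → A → D → B → E: 1 + 16 + 7 + 16 + 2 = 42
C → F → B → E: 1 + 3 + 2 = 6
C → F → D → B → E: 1 + 9 + 16 + 2 = 28
C → D → F → B → E: 12 + 9 + 3 + 2 = 26
Best route has total 6.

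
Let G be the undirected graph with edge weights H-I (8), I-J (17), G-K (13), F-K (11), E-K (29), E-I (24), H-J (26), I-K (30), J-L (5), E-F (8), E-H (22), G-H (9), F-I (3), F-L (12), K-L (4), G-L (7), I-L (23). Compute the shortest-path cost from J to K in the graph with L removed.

31

Some routes from J to K avoiding L:
J→I→F→K: 17 + 3 + 11 = 31
J→I→K: 17 + 30 = 47
J→I→H→G→K: 17 + 8 + 9 + 13 = 47
The minimum is 31.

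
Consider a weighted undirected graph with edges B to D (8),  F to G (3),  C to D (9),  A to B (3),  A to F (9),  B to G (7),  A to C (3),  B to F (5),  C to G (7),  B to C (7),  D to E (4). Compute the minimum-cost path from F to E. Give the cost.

Some routes from F to E:
F - G - C - D - E: 3 + 7 + 9 + 4 = 23
F - G - B - D - E: 3 + 7 + 8 + 4 = 22
F - B - D - E: 5 + 8 + 4 = 17
F - A - B - D - E: 9 + 3 + 8 + 4 = 24
F - B - A - C - D - E: 5 + 3 + 3 + 9 + 4 = 24
F - B - C - D - E: 5 + 7 + 9 + 4 = 25
Shortest: 17.

17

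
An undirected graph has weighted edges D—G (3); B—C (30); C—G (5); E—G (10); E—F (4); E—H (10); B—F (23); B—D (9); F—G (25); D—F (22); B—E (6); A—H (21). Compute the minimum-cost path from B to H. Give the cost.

Some routes from B to H:
B → D → F → E → H: 9 + 22 + 4 + 10 = 45
B → D → G → F → E → H: 9 + 3 + 25 + 4 + 10 = 51
B → E → H: 6 + 10 = 16
B → D → G → E → H: 9 + 3 + 10 + 10 = 32
B → F → E → H: 23 + 4 + 10 = 37
B → C → G → E → H: 30 + 5 + 10 + 10 = 55
Shortest: 16.

16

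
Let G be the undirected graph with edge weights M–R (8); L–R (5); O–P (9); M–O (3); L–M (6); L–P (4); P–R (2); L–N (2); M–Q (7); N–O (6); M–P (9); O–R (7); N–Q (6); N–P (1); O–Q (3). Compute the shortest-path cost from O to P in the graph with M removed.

7

Some routes from O to P avoiding M:
O -> N -> P: 6 + 1 = 7
O -> R -> P: 7 + 2 = 9
O -> Q -> N -> P: 3 + 6 + 1 = 10
O -> P: 9
Best route has total 7.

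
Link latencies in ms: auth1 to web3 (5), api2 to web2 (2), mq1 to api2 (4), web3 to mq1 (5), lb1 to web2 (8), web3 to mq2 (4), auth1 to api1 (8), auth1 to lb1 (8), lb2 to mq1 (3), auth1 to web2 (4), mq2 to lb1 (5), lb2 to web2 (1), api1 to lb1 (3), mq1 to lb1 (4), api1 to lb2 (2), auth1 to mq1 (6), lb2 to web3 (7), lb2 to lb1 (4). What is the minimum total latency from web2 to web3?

8

A few of the web2→web3 routes:
web2 → auth1 → web3: 4 + 5 = 9
web2 → lb2 → web3: 1 + 7 = 8
web2 → lb2 → mq1 → web3: 1 + 3 + 5 = 9
Best route has total 8 ms.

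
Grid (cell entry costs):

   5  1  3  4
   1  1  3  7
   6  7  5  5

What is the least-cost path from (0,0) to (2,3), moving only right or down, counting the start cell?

20

Cheapest: r0c0 → r0c1 → r1c1 → r1c2 → r2c2 → r2c3
  5 + 1 + 1 + 3 + 5 + 5 = 20
For comparison, the top-then-right route costs 25.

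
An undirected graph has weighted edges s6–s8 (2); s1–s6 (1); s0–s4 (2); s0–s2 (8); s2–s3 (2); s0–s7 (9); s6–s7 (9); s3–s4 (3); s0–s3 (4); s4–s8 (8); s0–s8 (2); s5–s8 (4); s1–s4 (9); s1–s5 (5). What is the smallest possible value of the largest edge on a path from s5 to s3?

4

Checking several routes:
s5 -> s8 -> s0 -> s3: max(4, 2, 4) = 4
s5 -> s8 -> s0 -> s4 -> s3: max(4, 2, 2, 3) = 4
s5 -> s1 -> s6 -> s8 -> s0 -> s4 -> s3: max(5, 1, 2, 2, 2, 3) = 5
s5 -> s1 -> s6 -> s8 -> s0 -> s3: max(5, 1, 2, 2, 4) = 5
Best route has worst link 4.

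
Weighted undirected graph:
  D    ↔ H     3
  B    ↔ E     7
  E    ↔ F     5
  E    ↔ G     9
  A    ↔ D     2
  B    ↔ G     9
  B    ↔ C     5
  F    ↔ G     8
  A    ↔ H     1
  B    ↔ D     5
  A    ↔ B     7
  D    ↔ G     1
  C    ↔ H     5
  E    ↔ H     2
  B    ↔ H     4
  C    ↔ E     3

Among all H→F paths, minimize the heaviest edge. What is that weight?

Checking several routes:
H→E→F: max(2, 5) = 5
H→C→B→E→F: max(5, 5, 7, 5) = 7
H→C→E→F: max(5, 3, 5) = 5
H→A→D→B→C→E→F: max(1, 2, 5, 5, 3, 5) = 5
H→B→C→E→F: max(4, 5, 3, 5) = 5
H→D→B→C→E→F: max(3, 5, 5, 3, 5) = 5
Best route has worst link 5.

5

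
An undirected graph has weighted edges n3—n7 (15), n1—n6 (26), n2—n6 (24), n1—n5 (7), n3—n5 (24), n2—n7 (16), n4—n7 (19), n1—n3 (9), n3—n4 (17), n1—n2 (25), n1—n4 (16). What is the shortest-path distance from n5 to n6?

Checking several routes:
n5→n1→n6: 7 + 26 = 33
n5→n1→n3→n7→n2→n6: 7 + 9 + 15 + 16 + 24 = 71
n5→n3→n7→n2→n6: 24 + 15 + 16 + 24 = 79
n5→n1→n2→n6: 7 + 25 + 24 = 56
n5→n3→n1→n6: 24 + 9 + 26 = 59
n5→n1→n4→n7→n2→n6: 7 + 16 + 19 + 16 + 24 = 82
The minimum is 33.

33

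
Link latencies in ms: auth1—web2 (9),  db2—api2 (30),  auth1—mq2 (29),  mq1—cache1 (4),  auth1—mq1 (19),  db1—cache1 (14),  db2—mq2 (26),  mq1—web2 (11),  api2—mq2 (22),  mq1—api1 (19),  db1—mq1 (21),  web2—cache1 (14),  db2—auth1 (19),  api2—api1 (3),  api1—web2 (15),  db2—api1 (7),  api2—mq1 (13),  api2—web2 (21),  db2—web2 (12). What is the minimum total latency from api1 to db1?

Some routes from api1 to db1:
api1→api2→mq1→db1: 3 + 13 + 21 = 37
api1→mq1→cache1→db1: 19 + 4 + 14 = 37
api1→api2→mq1→cache1→db1: 3 + 13 + 4 + 14 = 34
api1→mq1→db1: 19 + 21 = 40
The minimum is 34 ms.

34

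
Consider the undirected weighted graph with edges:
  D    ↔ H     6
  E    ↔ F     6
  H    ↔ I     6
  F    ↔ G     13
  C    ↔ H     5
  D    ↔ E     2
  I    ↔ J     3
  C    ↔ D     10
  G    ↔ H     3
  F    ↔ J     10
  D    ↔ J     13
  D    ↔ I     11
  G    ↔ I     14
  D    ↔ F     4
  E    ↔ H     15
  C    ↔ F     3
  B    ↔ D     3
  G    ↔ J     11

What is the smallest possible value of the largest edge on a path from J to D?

6

Some routes from J to D:
J - F - D: max(10, 4) = 10
J - I - H - C - F - D: max(3, 6, 5, 3, 4) = 6
J - I - H - D: max(3, 6, 6) = 6
J - F - C - D: max(10, 3, 10) = 10
J - I - H - C - D: max(3, 6, 5, 10) = 10
J - I - H - C - F - E - D: max(3, 6, 5, 3, 6, 2) = 6
Best route has worst link 6.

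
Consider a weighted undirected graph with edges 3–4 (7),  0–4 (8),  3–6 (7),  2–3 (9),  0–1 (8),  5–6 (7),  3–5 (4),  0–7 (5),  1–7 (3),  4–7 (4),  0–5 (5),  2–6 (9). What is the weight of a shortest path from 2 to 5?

Comparing a few candidate routes:
2 - 3 - 5: 9 + 4 = 13
2 - 3 - 4 - 7 - 0 - 5: 9 + 7 + 4 + 5 + 5 = 30
2 - 3 - 4 - 0 - 5: 9 + 7 + 8 + 5 = 29
2 - 6 - 3 - 5: 9 + 7 + 4 = 20
2 - 6 - 5: 9 + 7 = 16
2 - 3 - 6 - 5: 9 + 7 + 7 = 23
Shortest: 13.

13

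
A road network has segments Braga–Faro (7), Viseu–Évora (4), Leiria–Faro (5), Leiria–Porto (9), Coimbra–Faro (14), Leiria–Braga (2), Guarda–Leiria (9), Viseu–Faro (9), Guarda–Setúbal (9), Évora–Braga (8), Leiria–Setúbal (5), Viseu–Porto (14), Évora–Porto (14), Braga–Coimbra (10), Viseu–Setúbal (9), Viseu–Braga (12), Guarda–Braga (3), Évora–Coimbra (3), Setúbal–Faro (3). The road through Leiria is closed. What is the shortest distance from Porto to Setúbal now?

Some routes from Porto to Setúbal avoiding Leiria:
Porto→Évora→Viseu→Setúbal: 14 + 4 + 9 = 27
Porto→Viseu→Setúbal: 14 + 9 = 23
Porto→Viseu→Faro→Setúbal: 14 + 9 + 3 = 26
Shortest: 23.

23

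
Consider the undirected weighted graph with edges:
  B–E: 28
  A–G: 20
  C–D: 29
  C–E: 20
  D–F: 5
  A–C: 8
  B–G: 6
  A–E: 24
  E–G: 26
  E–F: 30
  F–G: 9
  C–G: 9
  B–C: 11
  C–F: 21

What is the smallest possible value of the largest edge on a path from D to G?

A few of the D→G routes:
D→F→C→A→G: max(5, 21, 8, 20) = 21
D→F→G: max(5, 9) = 9
D→F→C→G: max(5, 21, 9) = 21
D→F→C→B→G: max(5, 21, 11, 6) = 21
Best route has worst link 9.

9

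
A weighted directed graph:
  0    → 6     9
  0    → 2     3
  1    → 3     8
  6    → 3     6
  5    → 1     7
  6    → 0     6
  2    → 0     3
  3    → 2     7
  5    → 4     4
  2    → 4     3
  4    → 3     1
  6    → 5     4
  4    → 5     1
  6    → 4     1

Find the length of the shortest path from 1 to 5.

19

Candidate routes:
1 - 3 - 2 - 4 - 5: 8 + 7 + 3 + 1 = 19
1 - 3 - 2 - 0 - 6 - 4 - 5: 8 + 7 + 3 + 9 + 1 + 1 = 29
1 - 3 - 2 - 0 - 6 - 5: 8 + 7 + 3 + 9 + 4 = 31
Best route has total 19.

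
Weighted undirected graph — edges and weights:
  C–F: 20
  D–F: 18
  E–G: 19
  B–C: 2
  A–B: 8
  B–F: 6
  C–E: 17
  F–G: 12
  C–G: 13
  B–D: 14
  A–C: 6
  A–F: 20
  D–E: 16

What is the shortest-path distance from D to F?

18

Checking several routes:
D-F: 18
D-E-C-B-F: 16 + 17 + 2 + 6 = 41
D-B-F: 14 + 6 = 20
D-B-C-F: 14 + 2 + 20 = 36
Best route has total 18.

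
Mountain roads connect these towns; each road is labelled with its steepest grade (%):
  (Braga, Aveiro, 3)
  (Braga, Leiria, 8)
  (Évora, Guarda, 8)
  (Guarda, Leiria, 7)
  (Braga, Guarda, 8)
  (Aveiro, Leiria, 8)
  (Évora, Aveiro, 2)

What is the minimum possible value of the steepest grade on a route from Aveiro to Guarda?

Comparing a few candidate routes:
Aveiro→Évora→Guarda: max(2, 8) = 8
Aveiro→Braga→Leiria→Guarda: max(3, 8, 7) = 8
Aveiro→Braga→Guarda: max(3, 8) = 8
Best route has worst link 8%.

8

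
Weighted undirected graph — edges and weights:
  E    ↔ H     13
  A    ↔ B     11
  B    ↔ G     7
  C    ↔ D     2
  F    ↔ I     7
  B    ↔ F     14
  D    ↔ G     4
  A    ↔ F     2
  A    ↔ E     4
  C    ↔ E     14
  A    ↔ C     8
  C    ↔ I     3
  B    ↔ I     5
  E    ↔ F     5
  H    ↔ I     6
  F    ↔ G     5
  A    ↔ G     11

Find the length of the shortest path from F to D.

9

A few of the F→D routes:
F - G - D: 5 + 4 = 9
F - I - C - D: 7 + 3 + 2 = 12
F - E - A - C - D: 5 + 4 + 8 + 2 = 19
F - E - C - D: 5 + 14 + 2 = 21
F - A - C - D: 2 + 8 + 2 = 12
F - A - G - D: 2 + 11 + 4 = 17
Best route has total 9.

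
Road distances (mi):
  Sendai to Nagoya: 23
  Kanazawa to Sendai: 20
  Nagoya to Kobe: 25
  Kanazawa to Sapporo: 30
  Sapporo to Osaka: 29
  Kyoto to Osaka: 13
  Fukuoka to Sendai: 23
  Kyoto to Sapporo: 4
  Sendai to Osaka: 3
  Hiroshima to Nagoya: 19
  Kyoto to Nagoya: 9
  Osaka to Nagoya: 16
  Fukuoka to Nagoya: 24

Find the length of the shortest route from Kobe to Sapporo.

Checking several routes:
Kobe -> Nagoya -> Sendai -> Osaka -> Kyoto -> Sapporo: 25 + 23 + 3 + 13 + 4 = 68
Kobe -> Nagoya -> Osaka -> Kyoto -> Sapporo: 25 + 16 + 13 + 4 = 58
Kobe -> Nagoya -> Kyoto -> Sapporo: 25 + 9 + 4 = 38
Kobe -> Nagoya -> Osaka -> Sapporo: 25 + 16 + 29 = 70
The minimum is 38 mi.

38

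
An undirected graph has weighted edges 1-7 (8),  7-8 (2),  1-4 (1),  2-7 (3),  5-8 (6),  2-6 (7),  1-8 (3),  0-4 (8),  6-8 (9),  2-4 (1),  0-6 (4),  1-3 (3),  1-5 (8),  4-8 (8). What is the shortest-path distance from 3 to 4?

4

A few of the 3→4 routes:
3 - 1 - 7 - 2 - 4: 3 + 8 + 3 + 1 = 15
3 - 1 - 8 - 4: 3 + 3 + 8 = 14
3 - 1 - 4: 3 + 1 = 4
3 - 1 - 5 - 8 - 7 - 2 - 4: 3 + 8 + 6 + 2 + 3 + 1 = 23
3 - 1 - 8 - 7 - 2 - 4: 3 + 3 + 2 + 3 + 1 = 12
3 - 1 - 7 - 8 - 4: 3 + 8 + 2 + 8 = 21
Shortest: 4.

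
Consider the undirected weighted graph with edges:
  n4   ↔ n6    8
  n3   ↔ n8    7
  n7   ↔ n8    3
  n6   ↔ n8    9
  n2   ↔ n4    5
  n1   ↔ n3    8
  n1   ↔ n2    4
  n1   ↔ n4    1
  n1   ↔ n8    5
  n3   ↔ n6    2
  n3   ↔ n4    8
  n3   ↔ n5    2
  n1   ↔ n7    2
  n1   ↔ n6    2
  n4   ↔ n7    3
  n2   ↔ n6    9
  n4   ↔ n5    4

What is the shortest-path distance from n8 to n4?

6

Comparing a few candidate routes:
n8→n7→n4: 3 + 3 = 6
n8→n1→n4: 5 + 1 = 6
n8→n7→n1→n4: 3 + 2 + 1 = 6
The minimum is 6.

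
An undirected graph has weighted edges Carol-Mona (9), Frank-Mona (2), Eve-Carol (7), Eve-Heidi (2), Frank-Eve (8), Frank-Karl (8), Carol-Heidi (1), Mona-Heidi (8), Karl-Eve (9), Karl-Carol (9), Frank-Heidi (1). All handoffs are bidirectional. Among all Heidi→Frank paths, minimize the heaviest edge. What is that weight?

Comparing a few candidate routes:
Heidi -> Eve -> Frank: max(2, 8) = 8
Heidi -> Carol -> Eve -> Frank: max(1, 7, 8) = 8
Heidi -> Carol -> Mona -> Frank: max(1, 9, 2) = 9
Heidi -> Frank: max(1) = 1
Heidi -> Mona -> Frank: max(8, 2) = 8
Best route has worst link 1.

1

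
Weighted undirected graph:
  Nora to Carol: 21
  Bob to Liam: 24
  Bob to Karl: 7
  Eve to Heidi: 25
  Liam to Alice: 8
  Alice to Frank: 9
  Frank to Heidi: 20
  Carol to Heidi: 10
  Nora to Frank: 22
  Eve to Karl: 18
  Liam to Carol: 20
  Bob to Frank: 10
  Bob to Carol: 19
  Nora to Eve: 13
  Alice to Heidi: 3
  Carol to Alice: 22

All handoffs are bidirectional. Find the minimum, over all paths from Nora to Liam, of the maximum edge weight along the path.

A few of the Nora→Liam routes:
Nora -> Eve -> Karl -> Bob -> Frank -> Heidi -> Carol -> Liam: max(13, 18, 7, 10, 20, 10, 20) = 20
Nora -> Eve -> Karl -> Bob -> Frank -> Alice -> Liam: max(13, 18, 7, 10, 9, 8) = 18
Nora -> Eve -> Karl -> Bob -> Carol -> Heidi -> Alice -> Liam: max(13, 18, 7, 19, 10, 3, 8) = 19
Nora -> Eve -> Karl -> Bob -> Carol -> Liam: max(13, 18, 7, 19, 20) = 20
Nora -> Eve -> Karl -> Bob -> Carol -> Heidi -> Frank -> Alice -> Liam: max(13, 18, 7, 19, 10, 20, 9, 8) = 20
Smallest bottleneck: 18.

18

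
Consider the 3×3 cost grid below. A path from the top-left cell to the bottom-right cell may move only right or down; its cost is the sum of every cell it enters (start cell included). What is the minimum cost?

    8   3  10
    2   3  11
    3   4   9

26

Take [0,0] → [1,0] → [1,1] → [2,1] → [2,2] for a total of 8 + 2 + 3 + 4 + 9 = 26.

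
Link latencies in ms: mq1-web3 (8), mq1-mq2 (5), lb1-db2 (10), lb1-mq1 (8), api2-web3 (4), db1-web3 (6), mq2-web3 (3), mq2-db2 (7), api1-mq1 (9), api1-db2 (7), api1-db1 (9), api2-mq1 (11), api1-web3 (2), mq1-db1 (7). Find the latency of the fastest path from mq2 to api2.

Checking several routes:
mq2 - db2 - api1 - web3 - api2: 7 + 7 + 2 + 4 = 20
mq2 - mq1 - api1 - web3 - api2: 5 + 9 + 2 + 4 = 20
mq2 - mq1 - api2: 5 + 11 = 16
mq2 - web3 - api2: 3 + 4 = 7
mq2 - mq1 - web3 - api2: 5 + 8 + 4 = 17
The minimum is 7 ms.

7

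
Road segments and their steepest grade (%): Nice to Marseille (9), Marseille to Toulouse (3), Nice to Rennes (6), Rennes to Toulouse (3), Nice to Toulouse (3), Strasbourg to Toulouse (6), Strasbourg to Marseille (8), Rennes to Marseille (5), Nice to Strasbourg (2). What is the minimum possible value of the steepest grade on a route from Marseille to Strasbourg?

3

Checking several routes:
Marseille - Toulouse - Nice - Strasbourg: max(3, 3, 2) = 3
Marseille - Rennes - Toulouse - Strasbourg: max(5, 3, 6) = 6
Marseille - Rennes - Nice - Strasbourg: max(5, 6, 2) = 6
Marseille - Rennes - Toulouse - Nice - Strasbourg: max(5, 3, 3, 2) = 5
Smallest bottleneck: 3%.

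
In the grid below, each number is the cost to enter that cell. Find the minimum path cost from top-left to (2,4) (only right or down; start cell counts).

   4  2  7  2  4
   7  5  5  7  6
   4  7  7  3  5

One optimal route is r0c0 → r0c1 → r0c2 → r0c3 → r0c4 → r1c4 → r2c4.
Its cost is 4 + 2 + 7 + 2 + 4 + 6 + 5 = 30.

30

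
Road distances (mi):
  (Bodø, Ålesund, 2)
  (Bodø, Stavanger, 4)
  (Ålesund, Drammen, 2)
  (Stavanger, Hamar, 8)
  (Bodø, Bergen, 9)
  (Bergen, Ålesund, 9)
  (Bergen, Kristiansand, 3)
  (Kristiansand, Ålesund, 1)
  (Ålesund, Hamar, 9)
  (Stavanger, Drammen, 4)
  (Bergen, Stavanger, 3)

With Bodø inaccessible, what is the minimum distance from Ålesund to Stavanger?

A few of the Ålesund→Stavanger routes:
Ålesund→Bergen→Stavanger: 9 + 3 = 12
Ålesund→Drammen→Stavanger: 2 + 4 = 6
Ålesund→Kristiansand→Bergen→Stavanger: 1 + 3 + 3 = 7
Best route has total 6 mi.

6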